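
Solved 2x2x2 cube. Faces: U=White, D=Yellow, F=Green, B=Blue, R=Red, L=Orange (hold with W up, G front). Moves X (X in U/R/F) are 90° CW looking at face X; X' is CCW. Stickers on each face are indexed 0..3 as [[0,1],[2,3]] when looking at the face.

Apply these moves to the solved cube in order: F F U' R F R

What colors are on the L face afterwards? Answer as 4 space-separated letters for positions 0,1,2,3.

Answer: B W O B

Derivation:
After move 1 (F): F=GGGG U=WWOO R=WRWR D=RRYY L=OYOY
After move 2 (F): F=GGGG U=WWYY R=OROR D=WWYY L=OROR
After move 3 (U'): U=WYWY F=ORGG R=GGOR B=ORBB L=BBOR
After move 4 (R): R=OGRG U=WRWG F=OWGY D=WBYO B=YRYB
After move 5 (F): F=GOYW U=WRRB R=WGGG D=ROYO L=BWOB
After move 6 (R): R=GWGG U=WORW F=GOYO D=RYYY B=BRRB
Query: L face = BWOB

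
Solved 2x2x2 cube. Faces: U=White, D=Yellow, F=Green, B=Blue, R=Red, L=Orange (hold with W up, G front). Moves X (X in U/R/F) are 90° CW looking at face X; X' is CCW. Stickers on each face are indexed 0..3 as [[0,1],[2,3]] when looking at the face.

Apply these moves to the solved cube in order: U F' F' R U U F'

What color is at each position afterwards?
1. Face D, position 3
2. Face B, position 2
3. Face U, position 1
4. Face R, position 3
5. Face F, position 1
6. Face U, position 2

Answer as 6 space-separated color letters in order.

After move 1 (U): U=WWWW F=RRGG R=BBRR B=OOBB L=GGOO
After move 2 (F'): F=RGRG U=WWBR R=YBYR D=GOYY L=GWOW
After move 3 (F'): F=GGRR U=WWYY R=OBGR D=WWYY L=GROB
After move 4 (R): R=GORB U=WGYR F=GWRY D=WBYO B=YOWB
After move 5 (U): U=YWRG F=GORY R=YORB B=GRWB L=GWOB
After move 6 (U): U=RYGW F=YORY R=GRRB B=GWWB L=GOOB
After move 7 (F'): F=OYYR U=RYGR R=BRWB D=OBYO L=GWOG
Query 1: D[3] = O
Query 2: B[2] = W
Query 3: U[1] = Y
Query 4: R[3] = B
Query 5: F[1] = Y
Query 6: U[2] = G

Answer: O W Y B Y G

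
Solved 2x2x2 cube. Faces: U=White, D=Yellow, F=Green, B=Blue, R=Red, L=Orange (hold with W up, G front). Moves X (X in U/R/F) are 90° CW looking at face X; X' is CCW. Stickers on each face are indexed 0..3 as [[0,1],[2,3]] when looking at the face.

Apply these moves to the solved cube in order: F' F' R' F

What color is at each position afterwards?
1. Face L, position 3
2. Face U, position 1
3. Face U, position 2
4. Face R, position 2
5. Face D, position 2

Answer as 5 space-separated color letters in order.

After move 1 (F'): F=GGGG U=WWRR R=YRYR D=OOYY L=OWOW
After move 2 (F'): F=GGGG U=WWYY R=OROR D=WWYY L=OROR
After move 3 (R'): R=RROO U=WBYB F=GWGY D=WGYG B=YBWB
After move 4 (F): F=GGYW U=WBRR R=YRBO D=ORYG L=OWOG
Query 1: L[3] = G
Query 2: U[1] = B
Query 3: U[2] = R
Query 4: R[2] = B
Query 5: D[2] = Y

Answer: G B R B Y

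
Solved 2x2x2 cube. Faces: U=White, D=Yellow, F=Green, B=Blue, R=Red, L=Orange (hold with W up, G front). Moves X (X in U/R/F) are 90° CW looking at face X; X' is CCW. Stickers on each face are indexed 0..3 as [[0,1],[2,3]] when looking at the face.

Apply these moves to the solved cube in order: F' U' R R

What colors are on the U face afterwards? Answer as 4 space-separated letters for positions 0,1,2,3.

After move 1 (F'): F=GGGG U=WWRR R=YRYR D=OOYY L=OWOW
After move 2 (U'): U=WRWR F=OWGG R=GGYR B=YRBB L=BBOW
After move 3 (R): R=YGRG U=WWWG F=OOGY D=OBYY B=RRRB
After move 4 (R): R=RYGG U=WOWY F=OBGY D=ORYR B=GRWB
Query: U face = WOWY

Answer: W O W Y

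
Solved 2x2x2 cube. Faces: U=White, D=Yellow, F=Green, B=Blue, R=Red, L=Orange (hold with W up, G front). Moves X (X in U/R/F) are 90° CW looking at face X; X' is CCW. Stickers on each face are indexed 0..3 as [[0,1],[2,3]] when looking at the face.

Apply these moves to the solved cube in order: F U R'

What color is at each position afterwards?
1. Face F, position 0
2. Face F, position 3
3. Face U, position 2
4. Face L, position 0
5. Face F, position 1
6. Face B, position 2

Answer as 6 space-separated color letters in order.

Answer: W W O G W R

Derivation:
After move 1 (F): F=GGGG U=WWOO R=WRWR D=RRYY L=OYOY
After move 2 (U): U=OWOW F=WRGG R=BBWR B=OYBB L=GGOY
After move 3 (R'): R=BRBW U=OBOO F=WWGW D=RRYG B=YYRB
Query 1: F[0] = W
Query 2: F[3] = W
Query 3: U[2] = O
Query 4: L[0] = G
Query 5: F[1] = W
Query 6: B[2] = R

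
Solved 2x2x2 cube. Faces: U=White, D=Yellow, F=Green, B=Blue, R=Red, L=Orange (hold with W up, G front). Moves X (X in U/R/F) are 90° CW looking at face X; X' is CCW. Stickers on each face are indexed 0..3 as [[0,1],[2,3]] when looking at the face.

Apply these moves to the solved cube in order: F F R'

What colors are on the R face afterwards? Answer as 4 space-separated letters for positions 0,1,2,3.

Answer: R R O O

Derivation:
After move 1 (F): F=GGGG U=WWOO R=WRWR D=RRYY L=OYOY
After move 2 (F): F=GGGG U=WWYY R=OROR D=WWYY L=OROR
After move 3 (R'): R=RROO U=WBYB F=GWGY D=WGYG B=YBWB
Query: R face = RROO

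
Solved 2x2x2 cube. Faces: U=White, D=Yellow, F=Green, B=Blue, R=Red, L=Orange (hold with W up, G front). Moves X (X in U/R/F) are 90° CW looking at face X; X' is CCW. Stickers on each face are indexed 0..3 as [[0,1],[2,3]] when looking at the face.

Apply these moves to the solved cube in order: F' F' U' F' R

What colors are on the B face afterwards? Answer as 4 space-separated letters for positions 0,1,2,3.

Answer: O R Y B

Derivation:
After move 1 (F'): F=GGGG U=WWRR R=YRYR D=OOYY L=OWOW
After move 2 (F'): F=GGGG U=WWYY R=OROR D=WWYY L=OROR
After move 3 (U'): U=WYWY F=ORGG R=GGOR B=ORBB L=BBOR
After move 4 (F'): F=RGOG U=WYGO R=WGWR D=BRYY L=BYOW
After move 5 (R): R=WWRG U=WGGG F=RROY D=BBYO B=ORYB
Query: B face = ORYB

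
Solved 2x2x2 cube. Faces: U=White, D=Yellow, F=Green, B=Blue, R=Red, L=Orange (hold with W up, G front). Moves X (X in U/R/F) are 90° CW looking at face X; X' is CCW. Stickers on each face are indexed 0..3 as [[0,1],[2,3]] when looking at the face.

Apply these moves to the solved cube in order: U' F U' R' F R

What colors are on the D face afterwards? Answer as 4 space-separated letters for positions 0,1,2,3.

Answer: G G Y Y

Derivation:
After move 1 (U'): U=WWWW F=OOGG R=GGRR B=RRBB L=BBOO
After move 2 (F): F=GOGO U=WWOB R=WGWR D=RGYY L=BYOY
After move 3 (U'): U=WBWO F=BYGO R=GOWR B=WGBB L=RROY
After move 4 (R'): R=ORGW U=WBWW F=BBGO D=RYYO B=YGGB
After move 5 (F): F=GBOB U=WBYR R=WRWW D=GOYO L=RROY
After move 6 (R): R=WWWR U=WBYB F=GOOO D=GGYY B=RGBB
Query: D face = GGYY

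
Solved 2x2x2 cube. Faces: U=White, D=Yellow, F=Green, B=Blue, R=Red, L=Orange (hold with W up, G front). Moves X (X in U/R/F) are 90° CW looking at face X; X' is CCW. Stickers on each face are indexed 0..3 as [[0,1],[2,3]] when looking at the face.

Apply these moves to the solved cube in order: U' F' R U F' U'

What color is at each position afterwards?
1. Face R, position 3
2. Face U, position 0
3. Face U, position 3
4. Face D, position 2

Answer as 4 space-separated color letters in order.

Answer: G W R Y

Derivation:
After move 1 (U'): U=WWWW F=OOGG R=GGRR B=RRBB L=BBOO
After move 2 (F'): F=OGOG U=WWGR R=YGYR D=BOYY L=BWOW
After move 3 (R): R=YYRG U=WGGG F=OOOY D=BBYR B=RRWB
After move 4 (U): U=GWGG F=YYOY R=RRRG B=BWWB L=OOOW
After move 5 (F'): F=YYYO U=GWRR R=BRBG D=OWYR L=OGOG
After move 6 (U'): U=WRGR F=OGYO R=YYBG B=BRWB L=BWOG
Query 1: R[3] = G
Query 2: U[0] = W
Query 3: U[3] = R
Query 4: D[2] = Y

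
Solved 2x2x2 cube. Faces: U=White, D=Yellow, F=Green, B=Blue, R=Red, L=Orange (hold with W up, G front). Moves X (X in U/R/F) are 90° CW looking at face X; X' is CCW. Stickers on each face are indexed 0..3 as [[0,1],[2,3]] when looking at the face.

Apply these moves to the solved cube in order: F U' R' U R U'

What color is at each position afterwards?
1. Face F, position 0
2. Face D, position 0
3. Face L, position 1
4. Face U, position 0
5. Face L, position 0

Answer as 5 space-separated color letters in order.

After move 1 (F): F=GGGG U=WWOO R=WRWR D=RRYY L=OYOY
After move 2 (U'): U=WOWO F=OYGG R=GGWR B=WRBB L=BBOY
After move 3 (R'): R=GRGW U=WBWW F=OOGO D=RYYG B=YRRB
After move 4 (U): U=WWWB F=GRGO R=YRGW B=BBRB L=OOOY
After move 5 (R): R=GYWR U=WRWO F=GYGG D=RRYB B=BBWB
After move 6 (U'): U=ROWW F=OOGG R=GYWR B=GYWB L=BBOY
Query 1: F[0] = O
Query 2: D[0] = R
Query 3: L[1] = B
Query 4: U[0] = R
Query 5: L[0] = B

Answer: O R B R B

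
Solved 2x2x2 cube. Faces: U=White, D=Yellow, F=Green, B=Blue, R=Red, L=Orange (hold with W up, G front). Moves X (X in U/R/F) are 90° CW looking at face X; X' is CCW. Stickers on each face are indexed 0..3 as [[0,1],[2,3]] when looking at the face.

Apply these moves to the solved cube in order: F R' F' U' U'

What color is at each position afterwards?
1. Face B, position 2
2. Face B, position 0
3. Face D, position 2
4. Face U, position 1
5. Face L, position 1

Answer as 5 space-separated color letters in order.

Answer: R W Y R R

Derivation:
After move 1 (F): F=GGGG U=WWOO R=WRWR D=RRYY L=OYOY
After move 2 (R'): R=RRWW U=WBOB F=GWGO D=RGYG B=YBRB
After move 3 (F'): F=WOGG U=WBRW R=GRRW D=YYYG L=OBOO
After move 4 (U'): U=BWWR F=OBGG R=WORW B=GRRB L=YBOO
After move 5 (U'): U=WRBW F=YBGG R=OBRW B=WORB L=GROO
Query 1: B[2] = R
Query 2: B[0] = W
Query 3: D[2] = Y
Query 4: U[1] = R
Query 5: L[1] = R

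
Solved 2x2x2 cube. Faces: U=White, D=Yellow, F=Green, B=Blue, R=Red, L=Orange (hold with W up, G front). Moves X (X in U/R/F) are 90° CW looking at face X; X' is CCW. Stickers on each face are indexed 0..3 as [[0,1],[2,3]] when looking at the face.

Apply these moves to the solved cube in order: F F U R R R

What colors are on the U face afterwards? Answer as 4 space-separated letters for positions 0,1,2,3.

Answer: Y B Y O

Derivation:
After move 1 (F): F=GGGG U=WWOO R=WRWR D=RRYY L=OYOY
After move 2 (F): F=GGGG U=WWYY R=OROR D=WWYY L=OROR
After move 3 (U): U=YWYW F=ORGG R=BBOR B=ORBB L=GGOR
After move 4 (R): R=OBRB U=YRYG F=OWGY D=WBYO B=WRWB
After move 5 (R): R=ROBB U=YWYY F=OBGO D=WWYW B=GRRB
After move 6 (R): R=BRBO U=YBYO F=OWGW D=WRYG B=YRWB
Query: U face = YBYO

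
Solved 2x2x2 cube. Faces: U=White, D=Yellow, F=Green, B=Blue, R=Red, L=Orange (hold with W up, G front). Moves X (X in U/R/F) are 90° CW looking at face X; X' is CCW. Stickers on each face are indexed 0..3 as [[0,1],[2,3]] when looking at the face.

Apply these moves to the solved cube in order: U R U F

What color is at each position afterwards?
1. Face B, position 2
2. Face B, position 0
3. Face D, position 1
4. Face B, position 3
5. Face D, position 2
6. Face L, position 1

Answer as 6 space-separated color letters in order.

Answer: W G W B Y Y

Derivation:
After move 1 (U): U=WWWW F=RRGG R=BBRR B=OOBB L=GGOO
After move 2 (R): R=RBRB U=WRWG F=RYGY D=YBYO B=WOWB
After move 3 (U): U=WWGR F=RBGY R=WORB B=GGWB L=RYOO
After move 4 (F): F=GRYB U=WWOY R=GORB D=RWYO L=RYOB
Query 1: B[2] = W
Query 2: B[0] = G
Query 3: D[1] = W
Query 4: B[3] = B
Query 5: D[2] = Y
Query 6: L[1] = Y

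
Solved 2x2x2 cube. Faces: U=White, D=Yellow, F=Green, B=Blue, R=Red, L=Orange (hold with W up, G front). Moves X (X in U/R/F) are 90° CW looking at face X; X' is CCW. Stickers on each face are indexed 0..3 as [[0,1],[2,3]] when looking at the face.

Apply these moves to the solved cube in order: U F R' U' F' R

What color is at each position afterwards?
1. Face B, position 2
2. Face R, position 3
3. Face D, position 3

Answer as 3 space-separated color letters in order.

Answer: O W B

Derivation:
After move 1 (U): U=WWWW F=RRGG R=BBRR B=OOBB L=GGOO
After move 2 (F): F=GRGR U=WWOG R=WBWR D=RBYY L=GYOY
After move 3 (R'): R=BRWW U=WBOO F=GWGG D=RRYR B=YOBB
After move 4 (U'): U=BOWO F=GYGG R=GWWW B=BRBB L=YOOY
After move 5 (F'): F=YGGG U=BOGW R=RWRW D=OYYR L=YOOW
After move 6 (R): R=RRWW U=BGGG F=YYGR D=OBYB B=WROB
Query 1: B[2] = O
Query 2: R[3] = W
Query 3: D[3] = B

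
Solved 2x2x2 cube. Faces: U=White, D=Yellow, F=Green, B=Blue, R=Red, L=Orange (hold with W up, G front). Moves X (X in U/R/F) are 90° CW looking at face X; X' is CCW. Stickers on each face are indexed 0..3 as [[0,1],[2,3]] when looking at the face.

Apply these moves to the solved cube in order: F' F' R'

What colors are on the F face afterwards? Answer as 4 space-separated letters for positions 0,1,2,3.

After move 1 (F'): F=GGGG U=WWRR R=YRYR D=OOYY L=OWOW
After move 2 (F'): F=GGGG U=WWYY R=OROR D=WWYY L=OROR
After move 3 (R'): R=RROO U=WBYB F=GWGY D=WGYG B=YBWB
Query: F face = GWGY

Answer: G W G Y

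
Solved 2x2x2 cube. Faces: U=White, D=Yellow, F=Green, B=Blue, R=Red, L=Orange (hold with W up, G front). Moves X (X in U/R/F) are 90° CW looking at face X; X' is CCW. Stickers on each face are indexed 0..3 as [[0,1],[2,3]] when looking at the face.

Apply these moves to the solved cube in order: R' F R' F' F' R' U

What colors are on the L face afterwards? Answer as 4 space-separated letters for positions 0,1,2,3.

Answer: O Y O R

Derivation:
After move 1 (R'): R=RRRR U=WBWB F=GWGW D=YGYG B=YBYB
After move 2 (F): F=GGWW U=WBOO R=WRBR D=RRYG L=OYOG
After move 3 (R'): R=RRWB U=WYOY F=GBWO D=RGYW B=GBRB
After move 4 (F'): F=BOGW U=WYRW R=GRRB D=YGYW L=OYOO
After move 5 (F'): F=OWBG U=WYGR R=GRYB D=YOYW L=OWOR
After move 6 (R'): R=RBGY U=WRGG F=OYBR D=YWYG B=WBOB
After move 7 (U): U=GWGR F=RBBR R=WBGY B=OWOB L=OYOR
Query: L face = OYOR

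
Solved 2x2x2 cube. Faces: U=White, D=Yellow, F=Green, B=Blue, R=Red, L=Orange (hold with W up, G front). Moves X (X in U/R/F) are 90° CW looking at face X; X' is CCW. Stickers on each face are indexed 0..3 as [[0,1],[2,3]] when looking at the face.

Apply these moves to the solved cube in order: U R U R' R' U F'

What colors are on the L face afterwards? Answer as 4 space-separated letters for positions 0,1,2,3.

After move 1 (U): U=WWWW F=RRGG R=BBRR B=OOBB L=GGOO
After move 2 (R): R=RBRB U=WRWG F=RYGY D=YBYO B=WOWB
After move 3 (U): U=WWGR F=RBGY R=WORB B=GGWB L=RYOO
After move 4 (R'): R=OBWR U=WWGG F=RWGR D=YBYY B=OGBB
After move 5 (R'): R=BROW U=WBGO F=RWGG D=YWYR B=YGBB
After move 6 (U): U=GWOB F=BRGG R=YGOW B=RYBB L=RWOO
After move 7 (F'): F=RGBG U=GWYO R=WGYW D=WOYR L=RBOO
Query: L face = RBOO

Answer: R B O O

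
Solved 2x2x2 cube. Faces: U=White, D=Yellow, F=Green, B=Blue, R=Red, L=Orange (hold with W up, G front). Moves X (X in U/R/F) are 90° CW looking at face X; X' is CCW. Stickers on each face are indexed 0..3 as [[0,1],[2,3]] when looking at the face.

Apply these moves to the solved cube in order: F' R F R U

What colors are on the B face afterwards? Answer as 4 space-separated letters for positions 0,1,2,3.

Answer: O O G B

Derivation:
After move 1 (F'): F=GGGG U=WWRR R=YRYR D=OOYY L=OWOW
After move 2 (R): R=YYRR U=WGRG F=GOGY D=OBYB B=RBWB
After move 3 (F): F=GGYO U=WGWW R=RYGR D=RYYB L=OOOB
After move 4 (R): R=GRRY U=WGWO F=GYYB D=RWYR B=WBGB
After move 5 (U): U=WWOG F=GRYB R=WBRY B=OOGB L=GYOB
Query: B face = OOGB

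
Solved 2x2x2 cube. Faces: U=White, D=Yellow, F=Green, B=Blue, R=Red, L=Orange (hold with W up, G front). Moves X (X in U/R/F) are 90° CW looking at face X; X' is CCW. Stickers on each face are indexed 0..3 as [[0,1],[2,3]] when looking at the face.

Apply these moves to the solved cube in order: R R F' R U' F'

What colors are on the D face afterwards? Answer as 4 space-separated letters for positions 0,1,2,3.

After move 1 (R): R=RRRR U=WGWG F=GYGY D=YBYB B=WBWB
After move 2 (R): R=RRRR U=WYWY F=GBGB D=YWYW B=GBGB
After move 3 (F'): F=BBGG U=WYRR R=WRYR D=OOYW L=OYOW
After move 4 (R): R=YWRR U=WBRG F=BOGW D=OGYG B=RBYB
After move 5 (U'): U=BGWR F=OYGW R=BORR B=YWYB L=RBOW
After move 6 (F'): F=YWOG U=BGBR R=GOOR D=BWYG L=RROW
Query: D face = BWYG

Answer: B W Y G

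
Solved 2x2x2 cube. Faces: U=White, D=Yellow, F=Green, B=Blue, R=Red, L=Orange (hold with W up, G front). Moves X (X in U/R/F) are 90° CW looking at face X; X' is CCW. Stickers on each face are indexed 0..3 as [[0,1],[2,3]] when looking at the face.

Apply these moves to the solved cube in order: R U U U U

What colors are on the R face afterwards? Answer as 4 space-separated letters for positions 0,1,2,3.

After move 1 (R): R=RRRR U=WGWG F=GYGY D=YBYB B=WBWB
After move 2 (U): U=WWGG F=RRGY R=WBRR B=OOWB L=GYOO
After move 3 (U): U=GWGW F=WBGY R=OORR B=GYWB L=RROO
After move 4 (U): U=GGWW F=OOGY R=GYRR B=RRWB L=WBOO
After move 5 (U): U=WGWG F=GYGY R=RRRR B=WBWB L=OOOO
Query: R face = RRRR

Answer: R R R R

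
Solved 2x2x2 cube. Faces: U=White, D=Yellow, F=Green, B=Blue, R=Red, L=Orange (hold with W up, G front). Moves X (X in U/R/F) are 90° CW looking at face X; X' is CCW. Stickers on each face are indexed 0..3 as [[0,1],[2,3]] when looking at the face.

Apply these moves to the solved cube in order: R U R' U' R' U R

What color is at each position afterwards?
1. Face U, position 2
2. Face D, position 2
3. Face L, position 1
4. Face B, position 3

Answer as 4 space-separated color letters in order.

After move 1 (R): R=RRRR U=WGWG F=GYGY D=YBYB B=WBWB
After move 2 (U): U=WWGG F=RRGY R=WBRR B=OOWB L=GYOO
After move 3 (R'): R=BRWR U=WWGO F=RWGG D=YRYY B=BOBB
After move 4 (U'): U=WOWG F=GYGG R=RWWR B=BRBB L=BOOO
After move 5 (R'): R=WRRW U=WBWB F=GOGG D=YYYG B=YRRB
After move 6 (U): U=WWBB F=WRGG R=YRRW B=BORB L=GOOO
After move 7 (R): R=RYWR U=WRBG F=WYGG D=YRYB B=BOWB
Query 1: U[2] = B
Query 2: D[2] = Y
Query 3: L[1] = O
Query 4: B[3] = B

Answer: B Y O B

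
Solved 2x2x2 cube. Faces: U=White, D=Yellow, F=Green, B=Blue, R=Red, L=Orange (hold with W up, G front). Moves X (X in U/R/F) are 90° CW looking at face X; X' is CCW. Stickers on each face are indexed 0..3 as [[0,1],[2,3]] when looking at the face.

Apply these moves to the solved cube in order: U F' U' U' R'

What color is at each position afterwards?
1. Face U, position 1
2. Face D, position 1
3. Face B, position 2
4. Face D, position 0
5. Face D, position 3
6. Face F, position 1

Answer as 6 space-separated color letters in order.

Answer: B O O G G B

Derivation:
After move 1 (U): U=WWWW F=RRGG R=BBRR B=OOBB L=GGOO
After move 2 (F'): F=RGRG U=WWBR R=YBYR D=GOYY L=GWOW
After move 3 (U'): U=WRWB F=GWRG R=RGYR B=YBBB L=OOOW
After move 4 (U'): U=RBWW F=OORG R=GWYR B=RGBB L=YBOW
After move 5 (R'): R=WRGY U=RBWR F=OBRW D=GOYG B=YGOB
Query 1: U[1] = B
Query 2: D[1] = O
Query 3: B[2] = O
Query 4: D[0] = G
Query 5: D[3] = G
Query 6: F[1] = B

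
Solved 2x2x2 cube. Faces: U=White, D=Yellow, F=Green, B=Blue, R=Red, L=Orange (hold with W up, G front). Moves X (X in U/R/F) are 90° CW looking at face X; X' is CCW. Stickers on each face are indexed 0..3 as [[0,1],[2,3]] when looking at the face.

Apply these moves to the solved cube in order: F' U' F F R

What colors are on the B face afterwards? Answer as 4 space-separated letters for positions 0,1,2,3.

Answer: O R R B

Derivation:
After move 1 (F'): F=GGGG U=WWRR R=YRYR D=OOYY L=OWOW
After move 2 (U'): U=WRWR F=OWGG R=GGYR B=YRBB L=BBOW
After move 3 (F): F=GOGW U=WRWB R=WGRR D=YGYY L=BOOO
After move 4 (F): F=GGWO U=WROO R=WGBR D=RWYY L=BYOG
After move 5 (R): R=BWRG U=WGOO F=GWWY D=RBYY B=ORRB
Query: B face = ORRB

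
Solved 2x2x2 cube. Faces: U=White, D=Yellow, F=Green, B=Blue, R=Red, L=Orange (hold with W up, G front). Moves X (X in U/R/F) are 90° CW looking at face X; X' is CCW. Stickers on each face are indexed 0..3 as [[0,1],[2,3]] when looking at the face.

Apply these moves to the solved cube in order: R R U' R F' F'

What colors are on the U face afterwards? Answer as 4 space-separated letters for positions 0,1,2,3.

After move 1 (R): R=RRRR U=WGWG F=GYGY D=YBYB B=WBWB
After move 2 (R): R=RRRR U=WYWY F=GBGB D=YWYW B=GBGB
After move 3 (U'): U=YYWW F=OOGB R=GBRR B=RRGB L=GBOO
After move 4 (R): R=RGRB U=YOWB F=OWGW D=YGYR B=WRYB
After move 5 (F'): F=WWOG U=YORR R=GGYB D=BOYR L=GBOW
After move 6 (F'): F=WGWO U=YOGY R=OGBB D=BWYR L=GROR
Query: U face = YOGY

Answer: Y O G Y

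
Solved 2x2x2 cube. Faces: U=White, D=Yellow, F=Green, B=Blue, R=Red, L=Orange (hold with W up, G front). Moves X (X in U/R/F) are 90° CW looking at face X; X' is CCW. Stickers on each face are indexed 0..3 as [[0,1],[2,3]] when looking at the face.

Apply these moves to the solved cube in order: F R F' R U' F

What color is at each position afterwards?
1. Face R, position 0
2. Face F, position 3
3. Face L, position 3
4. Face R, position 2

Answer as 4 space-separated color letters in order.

After move 1 (F): F=GGGG U=WWOO R=WRWR D=RRYY L=OYOY
After move 2 (R): R=WWRR U=WGOG F=GRGY D=RBYB B=OBWB
After move 3 (F'): F=RYGG U=WGWR R=BWRR D=YYYB L=OGOO
After move 4 (R): R=RBRW U=WYWG F=RYGB D=YWYO B=RBGB
After move 5 (U'): U=YGWW F=OGGB R=RYRW B=RBGB L=RBOO
After move 6 (F): F=GOBG U=YGOB R=WYWW D=RRYO L=RYOW
Query 1: R[0] = W
Query 2: F[3] = G
Query 3: L[3] = W
Query 4: R[2] = W

Answer: W G W W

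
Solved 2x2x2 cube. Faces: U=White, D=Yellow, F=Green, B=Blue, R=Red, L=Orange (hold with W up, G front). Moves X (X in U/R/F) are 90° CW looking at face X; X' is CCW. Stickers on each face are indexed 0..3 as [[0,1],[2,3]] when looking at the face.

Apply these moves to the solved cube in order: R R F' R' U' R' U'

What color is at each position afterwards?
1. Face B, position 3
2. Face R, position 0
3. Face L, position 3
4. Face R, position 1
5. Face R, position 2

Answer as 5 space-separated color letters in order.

Answer: B O W G B

Derivation:
After move 1 (R): R=RRRR U=WGWG F=GYGY D=YBYB B=WBWB
After move 2 (R): R=RRRR U=WYWY F=GBGB D=YWYW B=GBGB
After move 3 (F'): F=BBGG U=WYRR R=WRYR D=OOYW L=OYOW
After move 4 (R'): R=RRWY U=WGRG F=BYGR D=OBYG B=WBOB
After move 5 (U'): U=GGWR F=OYGR R=BYWY B=RROB L=WBOW
After move 6 (R'): R=YYBW U=GOWR F=OGGR D=OYYR B=GRBB
After move 7 (U'): U=ORGW F=WBGR R=OGBW B=YYBB L=GROW
Query 1: B[3] = B
Query 2: R[0] = O
Query 3: L[3] = W
Query 4: R[1] = G
Query 5: R[2] = B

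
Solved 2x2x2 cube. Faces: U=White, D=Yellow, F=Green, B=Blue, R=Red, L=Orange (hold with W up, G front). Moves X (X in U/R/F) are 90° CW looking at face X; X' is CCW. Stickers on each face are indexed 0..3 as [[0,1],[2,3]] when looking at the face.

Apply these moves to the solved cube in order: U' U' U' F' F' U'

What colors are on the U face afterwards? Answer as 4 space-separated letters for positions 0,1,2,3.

Answer: W Y W Y

Derivation:
After move 1 (U'): U=WWWW F=OOGG R=GGRR B=RRBB L=BBOO
After move 2 (U'): U=WWWW F=BBGG R=OORR B=GGBB L=RROO
After move 3 (U'): U=WWWW F=RRGG R=BBRR B=OOBB L=GGOO
After move 4 (F'): F=RGRG U=WWBR R=YBYR D=GOYY L=GWOW
After move 5 (F'): F=GGRR U=WWYY R=OBGR D=WWYY L=GROB
After move 6 (U'): U=WYWY F=GRRR R=GGGR B=OBBB L=OOOB
Query: U face = WYWY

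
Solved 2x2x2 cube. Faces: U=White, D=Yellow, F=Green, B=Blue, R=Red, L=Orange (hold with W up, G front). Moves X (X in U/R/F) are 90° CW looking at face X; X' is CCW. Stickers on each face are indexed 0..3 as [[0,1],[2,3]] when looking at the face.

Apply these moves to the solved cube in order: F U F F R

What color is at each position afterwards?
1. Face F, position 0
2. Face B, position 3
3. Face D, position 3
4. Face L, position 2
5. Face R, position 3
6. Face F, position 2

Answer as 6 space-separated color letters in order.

After move 1 (F): F=GGGG U=WWOO R=WRWR D=RRYY L=OYOY
After move 2 (U): U=OWOW F=WRGG R=BBWR B=OYBB L=GGOY
After move 3 (F): F=GWGR U=OWYG R=OBWR D=WBYY L=GROR
After move 4 (F): F=GGRW U=OWRR R=YBGR D=WOYY L=GWOB
After move 5 (R): R=GYRB U=OGRW F=GORY D=WBYO B=RYWB
Query 1: F[0] = G
Query 2: B[3] = B
Query 3: D[3] = O
Query 4: L[2] = O
Query 5: R[3] = B
Query 6: F[2] = R

Answer: G B O O B R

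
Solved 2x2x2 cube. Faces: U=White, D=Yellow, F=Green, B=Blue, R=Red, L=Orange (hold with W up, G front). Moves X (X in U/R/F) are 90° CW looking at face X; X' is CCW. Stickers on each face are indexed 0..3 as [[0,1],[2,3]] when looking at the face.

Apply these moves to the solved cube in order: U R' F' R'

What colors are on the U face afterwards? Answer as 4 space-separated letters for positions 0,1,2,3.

After move 1 (U): U=WWWW F=RRGG R=BBRR B=OOBB L=GGOO
After move 2 (R'): R=BRBR U=WBWO F=RWGW D=YRYG B=YOYB
After move 3 (F'): F=WWRG U=WBBB R=RRYR D=GOYG L=GOOW
After move 4 (R'): R=RRRY U=WYBY F=WBRB D=GWYG B=GOOB
Query: U face = WYBY

Answer: W Y B Y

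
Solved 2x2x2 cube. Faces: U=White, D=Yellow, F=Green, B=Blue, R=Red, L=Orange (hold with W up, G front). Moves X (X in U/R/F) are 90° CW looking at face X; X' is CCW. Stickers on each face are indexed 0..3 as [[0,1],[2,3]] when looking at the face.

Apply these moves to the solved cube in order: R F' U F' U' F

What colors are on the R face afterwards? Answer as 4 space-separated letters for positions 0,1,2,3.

Answer: R G W R

Derivation:
After move 1 (R): R=RRRR U=WGWG F=GYGY D=YBYB B=WBWB
After move 2 (F'): F=YYGG U=WGRR R=BRYR D=OOYB L=OGOW
After move 3 (U): U=RWRG F=BRGG R=WBYR B=OGWB L=YYOW
After move 4 (F'): F=RGBG U=RWWY R=OBOR D=YWYB L=YGOR
After move 5 (U'): U=WYRW F=YGBG R=RGOR B=OBWB L=OGOR
After move 6 (F): F=BYGG U=WYRG R=RGWR D=ORYB L=OYOW
Query: R face = RGWR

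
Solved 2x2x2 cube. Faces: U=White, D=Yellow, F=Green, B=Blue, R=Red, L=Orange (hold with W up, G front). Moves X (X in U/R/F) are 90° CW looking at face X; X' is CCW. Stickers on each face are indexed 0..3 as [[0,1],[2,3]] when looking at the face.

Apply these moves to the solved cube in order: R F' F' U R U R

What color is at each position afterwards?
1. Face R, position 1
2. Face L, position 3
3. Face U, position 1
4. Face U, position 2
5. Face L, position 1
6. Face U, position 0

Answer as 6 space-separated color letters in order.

Answer: G R W G W Y

Derivation:
After move 1 (R): R=RRRR U=WGWG F=GYGY D=YBYB B=WBWB
After move 2 (F'): F=YYGG U=WGRR R=BRYR D=OOYB L=OGOW
After move 3 (F'): F=YGYG U=WGBY R=OROR D=GWYB L=OROR
After move 4 (U): U=BWYG F=ORYG R=WBOR B=ORWB L=YGOR
After move 5 (R): R=OWRB U=BRYG F=OWYB D=GWYO B=GRWB
After move 6 (U): U=YBGR F=OWYB R=GRRB B=YGWB L=OWOR
After move 7 (R): R=RGBR U=YWGB F=OWYO D=GWYY B=RGBB
Query 1: R[1] = G
Query 2: L[3] = R
Query 3: U[1] = W
Query 4: U[2] = G
Query 5: L[1] = W
Query 6: U[0] = Y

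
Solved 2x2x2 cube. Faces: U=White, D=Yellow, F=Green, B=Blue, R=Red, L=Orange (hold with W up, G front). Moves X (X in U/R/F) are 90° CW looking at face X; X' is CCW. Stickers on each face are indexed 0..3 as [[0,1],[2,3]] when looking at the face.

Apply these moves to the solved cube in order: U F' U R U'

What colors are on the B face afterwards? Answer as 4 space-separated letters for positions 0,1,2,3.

After move 1 (U): U=WWWW F=RRGG R=BBRR B=OOBB L=GGOO
After move 2 (F'): F=RGRG U=WWBR R=YBYR D=GOYY L=GWOW
After move 3 (U): U=BWRW F=YBRG R=OOYR B=GWBB L=RGOW
After move 4 (R): R=YORO U=BBRG F=YORY D=GBYG B=WWWB
After move 5 (U'): U=BGBR F=RGRY R=YORO B=YOWB L=WWOW
Query: B face = YOWB

Answer: Y O W B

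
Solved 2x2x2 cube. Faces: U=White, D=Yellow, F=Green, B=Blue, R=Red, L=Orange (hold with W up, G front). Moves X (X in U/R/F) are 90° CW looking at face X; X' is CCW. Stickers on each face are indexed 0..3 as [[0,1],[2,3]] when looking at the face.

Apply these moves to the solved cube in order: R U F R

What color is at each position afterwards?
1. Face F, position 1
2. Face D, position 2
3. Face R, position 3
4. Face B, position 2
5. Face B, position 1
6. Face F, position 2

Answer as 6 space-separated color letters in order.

After move 1 (R): R=RRRR U=WGWG F=GYGY D=YBYB B=WBWB
After move 2 (U): U=WWGG F=RRGY R=WBRR B=OOWB L=GYOO
After move 3 (F): F=GRYR U=WWOY R=GBGR D=RWYB L=GYOB
After move 4 (R): R=GGRB U=WROR F=GWYB D=RWYO B=YOWB
Query 1: F[1] = W
Query 2: D[2] = Y
Query 3: R[3] = B
Query 4: B[2] = W
Query 5: B[1] = O
Query 6: F[2] = Y

Answer: W Y B W O Y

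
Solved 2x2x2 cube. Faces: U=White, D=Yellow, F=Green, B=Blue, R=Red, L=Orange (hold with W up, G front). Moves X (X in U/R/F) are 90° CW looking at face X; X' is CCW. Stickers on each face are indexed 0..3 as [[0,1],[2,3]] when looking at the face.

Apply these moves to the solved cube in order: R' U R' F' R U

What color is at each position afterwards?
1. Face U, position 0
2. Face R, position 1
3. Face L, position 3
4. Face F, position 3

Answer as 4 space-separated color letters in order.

After move 1 (R'): R=RRRR U=WBWB F=GWGW D=YGYG B=YBYB
After move 2 (U): U=WWBB F=RRGW R=YBRR B=OOYB L=GWOO
After move 3 (R'): R=BRYR U=WYBO F=RWGB D=YRYW B=GOGB
After move 4 (F'): F=WBRG U=WYBY R=RRYR D=WOYW L=GOOB
After move 5 (R): R=YRRR U=WBBG F=WORW D=WGYG B=YOYB
After move 6 (U): U=BWGB F=YRRW R=YORR B=GOYB L=WOOB
Query 1: U[0] = B
Query 2: R[1] = O
Query 3: L[3] = B
Query 4: F[3] = W

Answer: B O B W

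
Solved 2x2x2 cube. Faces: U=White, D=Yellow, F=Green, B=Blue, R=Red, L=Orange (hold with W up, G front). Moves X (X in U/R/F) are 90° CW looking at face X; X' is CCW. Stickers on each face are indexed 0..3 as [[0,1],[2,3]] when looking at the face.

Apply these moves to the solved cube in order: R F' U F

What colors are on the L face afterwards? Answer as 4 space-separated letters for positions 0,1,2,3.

After move 1 (R): R=RRRR U=WGWG F=GYGY D=YBYB B=WBWB
After move 2 (F'): F=YYGG U=WGRR R=BRYR D=OOYB L=OGOW
After move 3 (U): U=RWRG F=BRGG R=WBYR B=OGWB L=YYOW
After move 4 (F): F=GBGR U=RWWY R=RBGR D=YWYB L=YOOO
Query: L face = YOOO

Answer: Y O O O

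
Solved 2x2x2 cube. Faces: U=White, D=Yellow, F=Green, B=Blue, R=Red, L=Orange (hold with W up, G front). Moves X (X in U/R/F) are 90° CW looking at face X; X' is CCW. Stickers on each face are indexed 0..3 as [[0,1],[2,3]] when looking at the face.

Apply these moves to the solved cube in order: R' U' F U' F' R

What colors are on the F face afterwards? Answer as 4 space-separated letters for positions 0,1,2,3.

After move 1 (R'): R=RRRR U=WBWB F=GWGW D=YGYG B=YBYB
After move 2 (U'): U=BBWW F=OOGW R=GWRR B=RRYB L=YBOO
After move 3 (F): F=GOWO U=BBOB R=WWWR D=RGYG L=YYOG
After move 4 (U'): U=BBBO F=YYWO R=GOWR B=WWYB L=RROG
After move 5 (F'): F=YOYW U=BBGW R=GORR D=RGYG L=ROOB
After move 6 (R): R=RGRO U=BOGW F=YGYG D=RYYW B=WWBB
Query: F face = YGYG

Answer: Y G Y G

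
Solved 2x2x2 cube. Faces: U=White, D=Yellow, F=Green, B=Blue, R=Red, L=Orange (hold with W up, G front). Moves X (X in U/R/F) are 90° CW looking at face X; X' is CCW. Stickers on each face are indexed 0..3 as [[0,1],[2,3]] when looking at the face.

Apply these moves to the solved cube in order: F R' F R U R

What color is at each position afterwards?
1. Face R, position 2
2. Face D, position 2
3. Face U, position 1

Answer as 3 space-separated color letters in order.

After move 1 (F): F=GGGG U=WWOO R=WRWR D=RRYY L=OYOY
After move 2 (R'): R=RRWW U=WBOB F=GWGO D=RGYG B=YBRB
After move 3 (F): F=GGOW U=WBYY R=ORBW D=WRYG L=OROG
After move 4 (R): R=BOWR U=WGYW F=GROG D=WRYY B=YBBB
After move 5 (U): U=YWWG F=BOOG R=YBWR B=ORBB L=GROG
After move 6 (R): R=WYRB U=YOWG F=BROY D=WBYO B=GRWB
Query 1: R[2] = R
Query 2: D[2] = Y
Query 3: U[1] = O

Answer: R Y O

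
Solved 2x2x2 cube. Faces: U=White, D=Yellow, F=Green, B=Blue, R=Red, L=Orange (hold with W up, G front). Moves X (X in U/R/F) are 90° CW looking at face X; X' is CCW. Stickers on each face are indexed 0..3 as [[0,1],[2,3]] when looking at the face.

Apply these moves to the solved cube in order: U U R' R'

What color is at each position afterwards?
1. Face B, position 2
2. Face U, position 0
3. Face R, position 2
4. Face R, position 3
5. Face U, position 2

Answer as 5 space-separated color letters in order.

After move 1 (U): U=WWWW F=RRGG R=BBRR B=OOBB L=GGOO
After move 2 (U): U=WWWW F=BBGG R=OORR B=GGBB L=RROO
After move 3 (R'): R=OROR U=WBWG F=BWGW D=YBYG B=YGYB
After move 4 (R'): R=RROO U=WYWY F=BBGG D=YWYW B=GGBB
Query 1: B[2] = B
Query 2: U[0] = W
Query 3: R[2] = O
Query 4: R[3] = O
Query 5: U[2] = W

Answer: B W O O W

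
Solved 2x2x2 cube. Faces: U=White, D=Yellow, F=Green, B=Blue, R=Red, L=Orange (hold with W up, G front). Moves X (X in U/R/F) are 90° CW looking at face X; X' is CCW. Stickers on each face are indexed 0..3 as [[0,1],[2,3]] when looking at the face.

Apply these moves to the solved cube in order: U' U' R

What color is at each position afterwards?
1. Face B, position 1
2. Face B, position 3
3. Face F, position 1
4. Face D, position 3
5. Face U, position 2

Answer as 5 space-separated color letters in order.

Answer: G B Y G W

Derivation:
After move 1 (U'): U=WWWW F=OOGG R=GGRR B=RRBB L=BBOO
After move 2 (U'): U=WWWW F=BBGG R=OORR B=GGBB L=RROO
After move 3 (R): R=RORO U=WBWG F=BYGY D=YBYG B=WGWB
Query 1: B[1] = G
Query 2: B[3] = B
Query 3: F[1] = Y
Query 4: D[3] = G
Query 5: U[2] = W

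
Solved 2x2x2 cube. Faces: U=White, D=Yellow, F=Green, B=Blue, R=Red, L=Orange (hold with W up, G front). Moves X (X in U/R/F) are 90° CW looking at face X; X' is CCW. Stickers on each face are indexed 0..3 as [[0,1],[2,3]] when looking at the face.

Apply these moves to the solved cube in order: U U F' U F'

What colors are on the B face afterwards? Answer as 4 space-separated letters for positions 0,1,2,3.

After move 1 (U): U=WWWW F=RRGG R=BBRR B=OOBB L=GGOO
After move 2 (U): U=WWWW F=BBGG R=OORR B=GGBB L=RROO
After move 3 (F'): F=BGBG U=WWOR R=YOYR D=ROYY L=RWOW
After move 4 (U): U=OWRW F=YOBG R=GGYR B=RWBB L=BGOW
After move 5 (F'): F=OGYB U=OWGY R=OGRR D=GWYY L=BWOR
Query: B face = RWBB

Answer: R W B B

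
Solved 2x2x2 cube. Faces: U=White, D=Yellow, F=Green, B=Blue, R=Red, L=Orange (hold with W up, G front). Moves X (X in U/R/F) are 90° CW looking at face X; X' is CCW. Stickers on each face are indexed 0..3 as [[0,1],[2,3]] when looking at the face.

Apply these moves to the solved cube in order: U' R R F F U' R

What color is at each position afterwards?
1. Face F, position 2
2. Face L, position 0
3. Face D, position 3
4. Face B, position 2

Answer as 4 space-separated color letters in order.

After move 1 (U'): U=WWWW F=OOGG R=GGRR B=RRBB L=BBOO
After move 2 (R): R=RGRG U=WOWG F=OYGY D=YBYR B=WRWB
After move 3 (R): R=RRGG U=WYWY F=OBGR D=YWYW B=GROB
After move 4 (F): F=GORB U=WYOB R=WRYG D=GRYW L=BYOW
After move 5 (F): F=RGBO U=WYWY R=ORBG D=YWYW L=BGOR
After move 6 (U'): U=YYWW F=BGBO R=RGBG B=OROB L=GROR
After move 7 (R): R=BRGG U=YGWO F=BWBW D=YOYO B=WRYB
Query 1: F[2] = B
Query 2: L[0] = G
Query 3: D[3] = O
Query 4: B[2] = Y

Answer: B G O Y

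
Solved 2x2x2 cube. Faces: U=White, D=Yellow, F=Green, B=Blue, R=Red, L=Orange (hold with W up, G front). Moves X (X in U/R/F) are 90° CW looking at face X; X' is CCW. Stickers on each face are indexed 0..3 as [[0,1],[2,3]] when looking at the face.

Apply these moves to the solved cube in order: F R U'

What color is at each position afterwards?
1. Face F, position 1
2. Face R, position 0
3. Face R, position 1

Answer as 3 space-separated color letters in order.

After move 1 (F): F=GGGG U=WWOO R=WRWR D=RRYY L=OYOY
After move 2 (R): R=WWRR U=WGOG F=GRGY D=RBYB B=OBWB
After move 3 (U'): U=GGWO F=OYGY R=GRRR B=WWWB L=OBOY
Query 1: F[1] = Y
Query 2: R[0] = G
Query 3: R[1] = R

Answer: Y G R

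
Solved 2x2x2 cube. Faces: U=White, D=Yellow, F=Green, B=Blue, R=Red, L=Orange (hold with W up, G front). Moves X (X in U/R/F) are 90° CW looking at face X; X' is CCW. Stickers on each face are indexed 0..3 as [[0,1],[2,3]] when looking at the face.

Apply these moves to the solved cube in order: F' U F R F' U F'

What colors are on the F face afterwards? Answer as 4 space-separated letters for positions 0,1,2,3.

After move 1 (F'): F=GGGG U=WWRR R=YRYR D=OOYY L=OWOW
After move 2 (U): U=RWRW F=YRGG R=BBYR B=OWBB L=GGOW
After move 3 (F): F=GYGR U=RWWG R=RBWR D=YBYY L=GOOO
After move 4 (R): R=WRRB U=RYWR F=GBGY D=YBYO B=GWWB
After move 5 (F'): F=BYGG U=RYWR R=BRYB D=OOYO L=GROW
After move 6 (U): U=WRRY F=BRGG R=GWYB B=GRWB L=BYOW
After move 7 (F'): F=RGBG U=WRGY R=OWOB D=YWYO L=BYOR
Query: F face = RGBG

Answer: R G B G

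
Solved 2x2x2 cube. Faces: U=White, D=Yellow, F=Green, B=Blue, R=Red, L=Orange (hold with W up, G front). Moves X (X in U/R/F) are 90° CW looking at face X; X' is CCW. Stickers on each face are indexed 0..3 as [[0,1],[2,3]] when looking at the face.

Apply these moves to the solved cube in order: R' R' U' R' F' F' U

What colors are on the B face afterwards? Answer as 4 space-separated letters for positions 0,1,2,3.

Answer: G G W B

Derivation:
After move 1 (R'): R=RRRR U=WBWB F=GWGW D=YGYG B=YBYB
After move 2 (R'): R=RRRR U=WYWY F=GBGB D=YWYW B=GBGB
After move 3 (U'): U=YYWW F=OOGB R=GBRR B=RRGB L=GBOO
After move 4 (R'): R=BRGR U=YGWR F=OYGW D=YOYB B=WRWB
After move 5 (F'): F=YWOG U=YGBG R=ORYR D=BOYB L=GROW
After move 6 (F'): F=WGYO U=YGOY R=ORBR D=RWYB L=GGOB
After move 7 (U): U=OYYG F=ORYO R=WRBR B=GGWB L=WGOB
Query: B face = GGWB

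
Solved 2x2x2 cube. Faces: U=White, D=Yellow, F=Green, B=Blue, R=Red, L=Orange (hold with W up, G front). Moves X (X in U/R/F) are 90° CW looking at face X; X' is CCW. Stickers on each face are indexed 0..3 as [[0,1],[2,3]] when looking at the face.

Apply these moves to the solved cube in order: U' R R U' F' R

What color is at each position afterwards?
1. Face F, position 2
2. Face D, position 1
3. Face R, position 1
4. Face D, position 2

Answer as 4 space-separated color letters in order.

After move 1 (U'): U=WWWW F=OOGG R=GGRR B=RRBB L=BBOO
After move 2 (R): R=RGRG U=WOWG F=OYGY D=YBYR B=WRWB
After move 3 (R): R=RRGG U=WYWY F=OBGR D=YWYW B=GROB
After move 4 (U'): U=YYWW F=BBGR R=OBGG B=RROB L=GROO
After move 5 (F'): F=BRBG U=YYOG R=WBYG D=ROYW L=GWOW
After move 6 (R): R=YWGB U=YROG F=BOBW D=ROYR B=GRYB
Query 1: F[2] = B
Query 2: D[1] = O
Query 3: R[1] = W
Query 4: D[2] = Y

Answer: B O W Y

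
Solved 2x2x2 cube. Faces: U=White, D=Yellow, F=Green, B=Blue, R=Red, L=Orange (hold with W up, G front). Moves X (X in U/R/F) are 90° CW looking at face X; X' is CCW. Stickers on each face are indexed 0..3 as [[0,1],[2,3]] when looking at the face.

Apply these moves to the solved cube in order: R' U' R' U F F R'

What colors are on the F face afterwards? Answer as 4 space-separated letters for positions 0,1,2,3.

Answer: W B R Y

Derivation:
After move 1 (R'): R=RRRR U=WBWB F=GWGW D=YGYG B=YBYB
After move 2 (U'): U=BBWW F=OOGW R=GWRR B=RRYB L=YBOO
After move 3 (R'): R=WRGR U=BYWR F=OBGW D=YOYW B=GRGB
After move 4 (U): U=WBRY F=WRGW R=GRGR B=YBGB L=OBOO
After move 5 (F): F=GWWR U=WBOB R=RRYR D=GGYW L=OYOO
After move 6 (F): F=WGRW U=WBOY R=ORBR D=YRYW L=OGOG
After move 7 (R'): R=RROB U=WGOY F=WBRY D=YGYW B=WBRB
Query: F face = WBRY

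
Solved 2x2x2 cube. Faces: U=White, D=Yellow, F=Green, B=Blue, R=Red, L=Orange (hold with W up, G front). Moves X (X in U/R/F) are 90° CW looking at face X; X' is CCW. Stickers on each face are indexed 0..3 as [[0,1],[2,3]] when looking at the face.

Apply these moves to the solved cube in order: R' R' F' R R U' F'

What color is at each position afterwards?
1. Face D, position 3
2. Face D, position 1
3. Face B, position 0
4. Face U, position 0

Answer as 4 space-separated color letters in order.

After move 1 (R'): R=RRRR U=WBWB F=GWGW D=YGYG B=YBYB
After move 2 (R'): R=RRRR U=WYWY F=GBGB D=YWYW B=GBGB
After move 3 (F'): F=BBGG U=WYRR R=WRYR D=OOYW L=OYOW
After move 4 (R): R=YWRR U=WBRG F=BOGW D=OGYG B=RBYB
After move 5 (R): R=RYRW U=WORW F=BGGG D=OYYR B=GBBB
After move 6 (U'): U=OWWR F=OYGG R=BGRW B=RYBB L=GBOW
After move 7 (F'): F=YGOG U=OWBR R=YGOW D=BWYR L=GROW
Query 1: D[3] = R
Query 2: D[1] = W
Query 3: B[0] = R
Query 4: U[0] = O

Answer: R W R O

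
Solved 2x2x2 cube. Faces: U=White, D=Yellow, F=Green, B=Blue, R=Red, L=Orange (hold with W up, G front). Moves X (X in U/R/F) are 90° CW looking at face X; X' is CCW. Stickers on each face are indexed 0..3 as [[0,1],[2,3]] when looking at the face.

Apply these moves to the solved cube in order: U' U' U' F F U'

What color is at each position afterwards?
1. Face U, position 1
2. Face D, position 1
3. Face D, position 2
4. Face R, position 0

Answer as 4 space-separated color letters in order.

Answer: Y W Y G

Derivation:
After move 1 (U'): U=WWWW F=OOGG R=GGRR B=RRBB L=BBOO
After move 2 (U'): U=WWWW F=BBGG R=OORR B=GGBB L=RROO
After move 3 (U'): U=WWWW F=RRGG R=BBRR B=OOBB L=GGOO
After move 4 (F): F=GRGR U=WWOG R=WBWR D=RBYY L=GYOY
After move 5 (F): F=GGRR U=WWYY R=OBGR D=WWYY L=GROB
After move 6 (U'): U=WYWY F=GRRR R=GGGR B=OBBB L=OOOB
Query 1: U[1] = Y
Query 2: D[1] = W
Query 3: D[2] = Y
Query 4: R[0] = G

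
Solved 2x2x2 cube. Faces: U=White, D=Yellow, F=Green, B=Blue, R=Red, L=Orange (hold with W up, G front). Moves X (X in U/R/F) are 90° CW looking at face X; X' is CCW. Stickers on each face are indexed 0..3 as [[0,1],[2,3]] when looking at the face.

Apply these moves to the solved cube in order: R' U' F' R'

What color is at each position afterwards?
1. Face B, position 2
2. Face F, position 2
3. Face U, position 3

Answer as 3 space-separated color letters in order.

After move 1 (R'): R=RRRR U=WBWB F=GWGW D=YGYG B=YBYB
After move 2 (U'): U=BBWW F=OOGW R=GWRR B=RRYB L=YBOO
After move 3 (F'): F=OWOG U=BBGR R=GWYR D=BOYG L=YWOW
After move 4 (R'): R=WRGY U=BYGR F=OBOR D=BWYG B=GROB
Query 1: B[2] = O
Query 2: F[2] = O
Query 3: U[3] = R

Answer: O O R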